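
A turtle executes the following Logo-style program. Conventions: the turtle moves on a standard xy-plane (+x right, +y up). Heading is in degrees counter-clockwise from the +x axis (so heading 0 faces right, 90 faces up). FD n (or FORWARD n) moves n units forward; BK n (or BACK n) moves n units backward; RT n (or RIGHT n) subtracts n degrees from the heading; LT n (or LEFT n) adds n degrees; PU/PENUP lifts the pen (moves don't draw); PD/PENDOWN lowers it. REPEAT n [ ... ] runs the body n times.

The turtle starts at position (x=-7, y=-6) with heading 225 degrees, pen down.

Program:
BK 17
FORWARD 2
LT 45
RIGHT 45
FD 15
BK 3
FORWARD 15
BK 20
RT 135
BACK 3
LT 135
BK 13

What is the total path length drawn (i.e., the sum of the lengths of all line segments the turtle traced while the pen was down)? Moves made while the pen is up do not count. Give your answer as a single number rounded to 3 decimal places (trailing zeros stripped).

Executing turtle program step by step:
Start: pos=(-7,-6), heading=225, pen down
BK 17: (-7,-6) -> (5.021,6.021) [heading=225, draw]
FD 2: (5.021,6.021) -> (3.607,4.607) [heading=225, draw]
LT 45: heading 225 -> 270
RT 45: heading 270 -> 225
FD 15: (3.607,4.607) -> (-7,-6) [heading=225, draw]
BK 3: (-7,-6) -> (-4.879,-3.879) [heading=225, draw]
FD 15: (-4.879,-3.879) -> (-15.485,-14.485) [heading=225, draw]
BK 20: (-15.485,-14.485) -> (-1.343,-0.343) [heading=225, draw]
RT 135: heading 225 -> 90
BK 3: (-1.343,-0.343) -> (-1.343,-3.343) [heading=90, draw]
LT 135: heading 90 -> 225
BK 13: (-1.343,-3.343) -> (7.849,5.849) [heading=225, draw]
Final: pos=(7.849,5.849), heading=225, 8 segment(s) drawn

Segment lengths:
  seg 1: (-7,-6) -> (5.021,6.021), length = 17
  seg 2: (5.021,6.021) -> (3.607,4.607), length = 2
  seg 3: (3.607,4.607) -> (-7,-6), length = 15
  seg 4: (-7,-6) -> (-4.879,-3.879), length = 3
  seg 5: (-4.879,-3.879) -> (-15.485,-14.485), length = 15
  seg 6: (-15.485,-14.485) -> (-1.343,-0.343), length = 20
  seg 7: (-1.343,-0.343) -> (-1.343,-3.343), length = 3
  seg 8: (-1.343,-3.343) -> (7.849,5.849), length = 13
Total = 88

Answer: 88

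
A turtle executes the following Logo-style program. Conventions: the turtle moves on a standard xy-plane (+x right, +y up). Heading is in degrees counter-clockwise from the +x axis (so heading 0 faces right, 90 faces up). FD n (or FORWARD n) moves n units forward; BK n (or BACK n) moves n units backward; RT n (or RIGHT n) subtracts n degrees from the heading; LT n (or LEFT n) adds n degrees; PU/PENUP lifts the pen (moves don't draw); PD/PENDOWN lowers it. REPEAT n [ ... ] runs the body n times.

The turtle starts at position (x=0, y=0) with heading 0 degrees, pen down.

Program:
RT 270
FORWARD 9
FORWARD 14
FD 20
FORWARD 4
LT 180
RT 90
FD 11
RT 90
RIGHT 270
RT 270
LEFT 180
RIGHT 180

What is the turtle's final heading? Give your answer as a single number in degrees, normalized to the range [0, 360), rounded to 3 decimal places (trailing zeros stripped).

Answer: 270

Derivation:
Executing turtle program step by step:
Start: pos=(0,0), heading=0, pen down
RT 270: heading 0 -> 90
FD 9: (0,0) -> (0,9) [heading=90, draw]
FD 14: (0,9) -> (0,23) [heading=90, draw]
FD 20: (0,23) -> (0,43) [heading=90, draw]
FD 4: (0,43) -> (0,47) [heading=90, draw]
LT 180: heading 90 -> 270
RT 90: heading 270 -> 180
FD 11: (0,47) -> (-11,47) [heading=180, draw]
RT 90: heading 180 -> 90
RT 270: heading 90 -> 180
RT 270: heading 180 -> 270
LT 180: heading 270 -> 90
RT 180: heading 90 -> 270
Final: pos=(-11,47), heading=270, 5 segment(s) drawn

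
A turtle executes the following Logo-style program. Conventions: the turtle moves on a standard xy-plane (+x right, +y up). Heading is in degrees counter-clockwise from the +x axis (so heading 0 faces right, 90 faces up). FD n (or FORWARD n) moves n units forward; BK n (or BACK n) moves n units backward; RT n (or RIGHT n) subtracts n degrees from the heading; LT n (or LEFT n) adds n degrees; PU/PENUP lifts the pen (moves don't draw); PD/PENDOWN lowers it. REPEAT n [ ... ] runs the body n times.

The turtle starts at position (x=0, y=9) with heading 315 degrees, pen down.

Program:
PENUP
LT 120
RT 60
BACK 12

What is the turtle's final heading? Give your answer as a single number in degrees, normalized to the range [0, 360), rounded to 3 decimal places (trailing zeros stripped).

Executing turtle program step by step:
Start: pos=(0,9), heading=315, pen down
PU: pen up
LT 120: heading 315 -> 75
RT 60: heading 75 -> 15
BK 12: (0,9) -> (-11.591,5.894) [heading=15, move]
Final: pos=(-11.591,5.894), heading=15, 0 segment(s) drawn

Answer: 15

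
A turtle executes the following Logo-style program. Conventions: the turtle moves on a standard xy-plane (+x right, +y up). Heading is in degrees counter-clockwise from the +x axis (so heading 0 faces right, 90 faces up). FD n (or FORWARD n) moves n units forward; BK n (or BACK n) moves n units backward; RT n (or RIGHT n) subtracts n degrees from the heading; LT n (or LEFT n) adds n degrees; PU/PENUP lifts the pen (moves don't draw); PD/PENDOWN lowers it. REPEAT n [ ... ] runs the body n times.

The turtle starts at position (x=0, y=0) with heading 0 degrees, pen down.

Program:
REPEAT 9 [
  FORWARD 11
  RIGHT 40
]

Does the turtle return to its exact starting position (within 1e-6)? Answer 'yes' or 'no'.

Executing turtle program step by step:
Start: pos=(0,0), heading=0, pen down
REPEAT 9 [
  -- iteration 1/9 --
  FD 11: (0,0) -> (11,0) [heading=0, draw]
  RT 40: heading 0 -> 320
  -- iteration 2/9 --
  FD 11: (11,0) -> (19.426,-7.071) [heading=320, draw]
  RT 40: heading 320 -> 280
  -- iteration 3/9 --
  FD 11: (19.426,-7.071) -> (21.337,-17.904) [heading=280, draw]
  RT 40: heading 280 -> 240
  -- iteration 4/9 --
  FD 11: (21.337,-17.904) -> (15.837,-27.43) [heading=240, draw]
  RT 40: heading 240 -> 200
  -- iteration 5/9 --
  FD 11: (15.837,-27.43) -> (5.5,-31.192) [heading=200, draw]
  RT 40: heading 200 -> 160
  -- iteration 6/9 --
  FD 11: (5.5,-31.192) -> (-4.837,-27.43) [heading=160, draw]
  RT 40: heading 160 -> 120
  -- iteration 7/9 --
  FD 11: (-4.837,-27.43) -> (-10.337,-17.904) [heading=120, draw]
  RT 40: heading 120 -> 80
  -- iteration 8/9 --
  FD 11: (-10.337,-17.904) -> (-8.426,-7.071) [heading=80, draw]
  RT 40: heading 80 -> 40
  -- iteration 9/9 --
  FD 11: (-8.426,-7.071) -> (0,0) [heading=40, draw]
  RT 40: heading 40 -> 0
]
Final: pos=(0,0), heading=0, 9 segment(s) drawn

Start position: (0, 0)
Final position: (0, 0)
Distance = 0; < 1e-6 -> CLOSED

Answer: yes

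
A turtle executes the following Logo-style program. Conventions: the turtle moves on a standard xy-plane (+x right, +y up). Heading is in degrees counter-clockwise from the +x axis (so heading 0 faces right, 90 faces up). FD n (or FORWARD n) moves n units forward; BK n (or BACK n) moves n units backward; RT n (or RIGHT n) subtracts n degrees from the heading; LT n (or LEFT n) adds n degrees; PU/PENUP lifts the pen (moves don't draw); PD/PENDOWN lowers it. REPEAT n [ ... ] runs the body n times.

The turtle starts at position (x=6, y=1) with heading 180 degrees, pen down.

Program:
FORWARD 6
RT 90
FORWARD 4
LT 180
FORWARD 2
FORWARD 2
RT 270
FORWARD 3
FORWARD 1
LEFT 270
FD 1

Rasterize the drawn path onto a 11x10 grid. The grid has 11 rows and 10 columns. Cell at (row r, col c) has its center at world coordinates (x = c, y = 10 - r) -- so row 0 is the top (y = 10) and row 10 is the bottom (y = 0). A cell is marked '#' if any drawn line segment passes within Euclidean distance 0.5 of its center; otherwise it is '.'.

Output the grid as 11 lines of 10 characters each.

Answer: ..........
..........
..........
..........
..........
#.........
#.........
#.........
#.........
#######...
....#.....

Derivation:
Segment 0: (6,1) -> (0,1)
Segment 1: (0,1) -> (0,5)
Segment 2: (0,5) -> (-0,3)
Segment 3: (-0,3) -> (-0,1)
Segment 4: (-0,1) -> (3,1)
Segment 5: (3,1) -> (4,1)
Segment 6: (4,1) -> (4,0)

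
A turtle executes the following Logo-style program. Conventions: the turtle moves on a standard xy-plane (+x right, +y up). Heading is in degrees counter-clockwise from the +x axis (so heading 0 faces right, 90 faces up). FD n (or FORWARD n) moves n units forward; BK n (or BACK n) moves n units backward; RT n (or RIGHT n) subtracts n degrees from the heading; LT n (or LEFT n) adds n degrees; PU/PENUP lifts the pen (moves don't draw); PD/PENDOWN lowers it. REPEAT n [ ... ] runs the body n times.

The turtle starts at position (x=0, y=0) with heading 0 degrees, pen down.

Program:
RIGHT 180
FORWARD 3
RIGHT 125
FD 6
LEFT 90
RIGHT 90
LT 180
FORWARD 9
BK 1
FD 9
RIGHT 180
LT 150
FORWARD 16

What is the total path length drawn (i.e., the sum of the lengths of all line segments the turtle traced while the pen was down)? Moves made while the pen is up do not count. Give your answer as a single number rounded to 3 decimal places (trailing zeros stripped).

Executing turtle program step by step:
Start: pos=(0,0), heading=0, pen down
RT 180: heading 0 -> 180
FD 3: (0,0) -> (-3,0) [heading=180, draw]
RT 125: heading 180 -> 55
FD 6: (-3,0) -> (0.441,4.915) [heading=55, draw]
LT 90: heading 55 -> 145
RT 90: heading 145 -> 55
LT 180: heading 55 -> 235
FD 9: (0.441,4.915) -> (-4.721,-2.457) [heading=235, draw]
BK 1: (-4.721,-2.457) -> (-4.147,-1.638) [heading=235, draw]
FD 9: (-4.147,-1.638) -> (-9.309,-9.011) [heading=235, draw]
RT 180: heading 235 -> 55
LT 150: heading 55 -> 205
FD 16: (-9.309,-9.011) -> (-23.81,-15.773) [heading=205, draw]
Final: pos=(-23.81,-15.773), heading=205, 6 segment(s) drawn

Segment lengths:
  seg 1: (0,0) -> (-3,0), length = 3
  seg 2: (-3,0) -> (0.441,4.915), length = 6
  seg 3: (0.441,4.915) -> (-4.721,-2.457), length = 9
  seg 4: (-4.721,-2.457) -> (-4.147,-1.638), length = 1
  seg 5: (-4.147,-1.638) -> (-9.309,-9.011), length = 9
  seg 6: (-9.309,-9.011) -> (-23.81,-15.773), length = 16
Total = 44

Answer: 44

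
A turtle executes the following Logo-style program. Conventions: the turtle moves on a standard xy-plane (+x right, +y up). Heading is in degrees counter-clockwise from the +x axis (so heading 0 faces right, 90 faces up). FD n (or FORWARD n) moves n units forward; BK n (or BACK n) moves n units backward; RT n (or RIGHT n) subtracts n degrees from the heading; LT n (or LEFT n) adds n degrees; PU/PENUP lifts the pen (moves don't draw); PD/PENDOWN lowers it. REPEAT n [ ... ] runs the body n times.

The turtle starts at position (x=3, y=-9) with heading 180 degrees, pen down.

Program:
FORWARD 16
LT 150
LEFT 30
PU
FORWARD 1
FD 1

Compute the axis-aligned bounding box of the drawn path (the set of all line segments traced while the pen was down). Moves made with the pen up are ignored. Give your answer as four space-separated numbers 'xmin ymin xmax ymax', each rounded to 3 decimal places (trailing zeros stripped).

Answer: -13 -9 3 -9

Derivation:
Executing turtle program step by step:
Start: pos=(3,-9), heading=180, pen down
FD 16: (3,-9) -> (-13,-9) [heading=180, draw]
LT 150: heading 180 -> 330
LT 30: heading 330 -> 0
PU: pen up
FD 1: (-13,-9) -> (-12,-9) [heading=0, move]
FD 1: (-12,-9) -> (-11,-9) [heading=0, move]
Final: pos=(-11,-9), heading=0, 1 segment(s) drawn

Segment endpoints: x in {-13, 3}, y in {-9, -9}
xmin=-13, ymin=-9, xmax=3, ymax=-9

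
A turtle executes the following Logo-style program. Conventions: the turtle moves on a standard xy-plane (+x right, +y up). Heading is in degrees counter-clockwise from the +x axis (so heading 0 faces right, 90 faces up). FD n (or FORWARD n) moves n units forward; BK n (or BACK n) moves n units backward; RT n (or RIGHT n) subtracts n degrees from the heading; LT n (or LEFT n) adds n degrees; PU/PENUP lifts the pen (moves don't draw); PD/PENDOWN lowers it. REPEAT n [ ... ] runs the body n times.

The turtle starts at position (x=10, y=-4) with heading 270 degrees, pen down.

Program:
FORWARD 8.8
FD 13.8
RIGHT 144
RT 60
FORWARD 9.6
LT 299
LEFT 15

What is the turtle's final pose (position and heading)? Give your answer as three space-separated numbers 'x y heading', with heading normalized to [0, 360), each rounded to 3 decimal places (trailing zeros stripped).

Executing turtle program step by step:
Start: pos=(10,-4), heading=270, pen down
FD 8.8: (10,-4) -> (10,-12.8) [heading=270, draw]
FD 13.8: (10,-12.8) -> (10,-26.6) [heading=270, draw]
RT 144: heading 270 -> 126
RT 60: heading 126 -> 66
FD 9.6: (10,-26.6) -> (13.905,-17.83) [heading=66, draw]
LT 299: heading 66 -> 5
LT 15: heading 5 -> 20
Final: pos=(13.905,-17.83), heading=20, 3 segment(s) drawn

Answer: 13.905 -17.83 20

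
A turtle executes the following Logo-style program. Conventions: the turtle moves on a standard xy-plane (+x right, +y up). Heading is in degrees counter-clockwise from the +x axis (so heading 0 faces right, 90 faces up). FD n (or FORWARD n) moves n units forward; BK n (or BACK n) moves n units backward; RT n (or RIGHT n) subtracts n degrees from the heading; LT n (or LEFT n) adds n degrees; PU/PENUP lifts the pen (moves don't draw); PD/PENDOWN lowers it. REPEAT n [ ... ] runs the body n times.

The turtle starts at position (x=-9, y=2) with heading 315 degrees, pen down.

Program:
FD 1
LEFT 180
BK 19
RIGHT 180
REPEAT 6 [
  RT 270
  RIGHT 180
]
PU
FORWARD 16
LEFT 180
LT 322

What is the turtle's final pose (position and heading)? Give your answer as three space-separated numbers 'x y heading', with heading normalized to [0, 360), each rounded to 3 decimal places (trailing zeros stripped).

Answer: -6.172 -0.828 277

Derivation:
Executing turtle program step by step:
Start: pos=(-9,2), heading=315, pen down
FD 1: (-9,2) -> (-8.293,1.293) [heading=315, draw]
LT 180: heading 315 -> 135
BK 19: (-8.293,1.293) -> (5.142,-12.142) [heading=135, draw]
RT 180: heading 135 -> 315
REPEAT 6 [
  -- iteration 1/6 --
  RT 270: heading 315 -> 45
  RT 180: heading 45 -> 225
  -- iteration 2/6 --
  RT 270: heading 225 -> 315
  RT 180: heading 315 -> 135
  -- iteration 3/6 --
  RT 270: heading 135 -> 225
  RT 180: heading 225 -> 45
  -- iteration 4/6 --
  RT 270: heading 45 -> 135
  RT 180: heading 135 -> 315
  -- iteration 5/6 --
  RT 270: heading 315 -> 45
  RT 180: heading 45 -> 225
  -- iteration 6/6 --
  RT 270: heading 225 -> 315
  RT 180: heading 315 -> 135
]
PU: pen up
FD 16: (5.142,-12.142) -> (-6.172,-0.828) [heading=135, move]
LT 180: heading 135 -> 315
LT 322: heading 315 -> 277
Final: pos=(-6.172,-0.828), heading=277, 2 segment(s) drawn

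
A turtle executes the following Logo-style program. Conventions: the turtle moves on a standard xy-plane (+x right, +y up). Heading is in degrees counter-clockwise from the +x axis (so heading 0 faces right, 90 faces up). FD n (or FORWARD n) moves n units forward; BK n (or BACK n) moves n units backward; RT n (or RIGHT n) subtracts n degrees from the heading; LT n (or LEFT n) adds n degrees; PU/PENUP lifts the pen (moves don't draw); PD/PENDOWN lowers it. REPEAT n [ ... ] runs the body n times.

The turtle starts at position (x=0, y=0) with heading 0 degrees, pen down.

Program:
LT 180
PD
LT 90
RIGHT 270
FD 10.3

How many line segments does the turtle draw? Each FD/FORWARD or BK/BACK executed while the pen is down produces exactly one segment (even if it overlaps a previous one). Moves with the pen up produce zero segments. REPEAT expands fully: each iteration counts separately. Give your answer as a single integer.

Executing turtle program step by step:
Start: pos=(0,0), heading=0, pen down
LT 180: heading 0 -> 180
PD: pen down
LT 90: heading 180 -> 270
RT 270: heading 270 -> 0
FD 10.3: (0,0) -> (10.3,0) [heading=0, draw]
Final: pos=(10.3,0), heading=0, 1 segment(s) drawn
Segments drawn: 1

Answer: 1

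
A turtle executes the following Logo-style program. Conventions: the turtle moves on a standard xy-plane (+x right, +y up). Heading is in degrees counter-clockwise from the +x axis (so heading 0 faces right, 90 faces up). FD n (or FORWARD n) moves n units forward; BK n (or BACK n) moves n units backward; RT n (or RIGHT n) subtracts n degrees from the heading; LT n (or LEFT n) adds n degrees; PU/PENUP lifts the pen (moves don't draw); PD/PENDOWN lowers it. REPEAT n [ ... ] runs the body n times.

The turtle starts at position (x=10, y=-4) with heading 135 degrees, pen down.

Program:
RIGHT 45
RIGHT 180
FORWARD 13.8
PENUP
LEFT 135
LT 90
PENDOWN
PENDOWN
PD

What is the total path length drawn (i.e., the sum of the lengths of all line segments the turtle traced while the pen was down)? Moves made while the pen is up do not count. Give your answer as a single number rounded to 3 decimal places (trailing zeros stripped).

Executing turtle program step by step:
Start: pos=(10,-4), heading=135, pen down
RT 45: heading 135 -> 90
RT 180: heading 90 -> 270
FD 13.8: (10,-4) -> (10,-17.8) [heading=270, draw]
PU: pen up
LT 135: heading 270 -> 45
LT 90: heading 45 -> 135
PD: pen down
PD: pen down
PD: pen down
Final: pos=(10,-17.8), heading=135, 1 segment(s) drawn

Segment lengths:
  seg 1: (10,-4) -> (10,-17.8), length = 13.8
Total = 13.8

Answer: 13.8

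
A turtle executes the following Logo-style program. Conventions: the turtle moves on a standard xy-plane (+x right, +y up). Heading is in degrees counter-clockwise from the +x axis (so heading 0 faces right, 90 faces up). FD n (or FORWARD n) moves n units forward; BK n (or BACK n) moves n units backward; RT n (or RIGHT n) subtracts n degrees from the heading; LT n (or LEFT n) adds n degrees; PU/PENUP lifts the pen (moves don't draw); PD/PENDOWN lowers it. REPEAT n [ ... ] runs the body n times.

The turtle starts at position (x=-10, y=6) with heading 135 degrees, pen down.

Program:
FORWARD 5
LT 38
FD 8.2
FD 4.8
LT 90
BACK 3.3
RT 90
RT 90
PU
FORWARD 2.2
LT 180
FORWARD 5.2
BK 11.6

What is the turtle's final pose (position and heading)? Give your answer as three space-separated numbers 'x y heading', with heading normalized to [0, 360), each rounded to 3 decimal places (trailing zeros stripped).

Answer: -24.988 22.931 263

Derivation:
Executing turtle program step by step:
Start: pos=(-10,6), heading=135, pen down
FD 5: (-10,6) -> (-13.536,9.536) [heading=135, draw]
LT 38: heading 135 -> 173
FD 8.2: (-13.536,9.536) -> (-21.674,10.535) [heading=173, draw]
FD 4.8: (-21.674,10.535) -> (-26.439,11.12) [heading=173, draw]
LT 90: heading 173 -> 263
BK 3.3: (-26.439,11.12) -> (-26.036,14.395) [heading=263, draw]
RT 90: heading 263 -> 173
RT 90: heading 173 -> 83
PU: pen up
FD 2.2: (-26.036,14.395) -> (-25.768,16.579) [heading=83, move]
LT 180: heading 83 -> 263
FD 5.2: (-25.768,16.579) -> (-26.402,11.418) [heading=263, move]
BK 11.6: (-26.402,11.418) -> (-24.988,22.931) [heading=263, move]
Final: pos=(-24.988,22.931), heading=263, 4 segment(s) drawn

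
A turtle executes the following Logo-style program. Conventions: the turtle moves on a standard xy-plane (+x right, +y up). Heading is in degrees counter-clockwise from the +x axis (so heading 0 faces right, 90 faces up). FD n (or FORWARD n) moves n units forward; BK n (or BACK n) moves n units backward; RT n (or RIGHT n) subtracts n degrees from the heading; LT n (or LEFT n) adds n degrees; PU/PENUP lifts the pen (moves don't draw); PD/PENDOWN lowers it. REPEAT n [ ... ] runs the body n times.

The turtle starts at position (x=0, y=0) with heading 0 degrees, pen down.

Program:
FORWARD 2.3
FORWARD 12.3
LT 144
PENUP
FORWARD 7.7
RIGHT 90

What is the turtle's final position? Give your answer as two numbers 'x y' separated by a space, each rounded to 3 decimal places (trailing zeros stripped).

Answer: 8.371 4.526

Derivation:
Executing turtle program step by step:
Start: pos=(0,0), heading=0, pen down
FD 2.3: (0,0) -> (2.3,0) [heading=0, draw]
FD 12.3: (2.3,0) -> (14.6,0) [heading=0, draw]
LT 144: heading 0 -> 144
PU: pen up
FD 7.7: (14.6,0) -> (8.371,4.526) [heading=144, move]
RT 90: heading 144 -> 54
Final: pos=(8.371,4.526), heading=54, 2 segment(s) drawn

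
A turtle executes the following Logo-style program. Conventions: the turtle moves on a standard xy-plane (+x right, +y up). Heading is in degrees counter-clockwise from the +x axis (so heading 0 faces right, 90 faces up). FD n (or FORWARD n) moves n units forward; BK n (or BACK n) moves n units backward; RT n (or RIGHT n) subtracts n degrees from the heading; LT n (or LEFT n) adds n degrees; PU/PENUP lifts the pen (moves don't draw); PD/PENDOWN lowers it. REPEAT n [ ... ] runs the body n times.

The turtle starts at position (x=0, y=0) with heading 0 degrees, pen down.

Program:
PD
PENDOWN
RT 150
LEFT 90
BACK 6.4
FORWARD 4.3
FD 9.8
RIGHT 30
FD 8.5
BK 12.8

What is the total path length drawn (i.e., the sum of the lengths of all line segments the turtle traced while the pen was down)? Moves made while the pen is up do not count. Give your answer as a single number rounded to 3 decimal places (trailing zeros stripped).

Answer: 41.8

Derivation:
Executing turtle program step by step:
Start: pos=(0,0), heading=0, pen down
PD: pen down
PD: pen down
RT 150: heading 0 -> 210
LT 90: heading 210 -> 300
BK 6.4: (0,0) -> (-3.2,5.543) [heading=300, draw]
FD 4.3: (-3.2,5.543) -> (-1.05,1.819) [heading=300, draw]
FD 9.8: (-1.05,1.819) -> (3.85,-6.668) [heading=300, draw]
RT 30: heading 300 -> 270
FD 8.5: (3.85,-6.668) -> (3.85,-15.168) [heading=270, draw]
BK 12.8: (3.85,-15.168) -> (3.85,-2.368) [heading=270, draw]
Final: pos=(3.85,-2.368), heading=270, 5 segment(s) drawn

Segment lengths:
  seg 1: (0,0) -> (-3.2,5.543), length = 6.4
  seg 2: (-3.2,5.543) -> (-1.05,1.819), length = 4.3
  seg 3: (-1.05,1.819) -> (3.85,-6.668), length = 9.8
  seg 4: (3.85,-6.668) -> (3.85,-15.168), length = 8.5
  seg 5: (3.85,-15.168) -> (3.85,-2.368), length = 12.8
Total = 41.8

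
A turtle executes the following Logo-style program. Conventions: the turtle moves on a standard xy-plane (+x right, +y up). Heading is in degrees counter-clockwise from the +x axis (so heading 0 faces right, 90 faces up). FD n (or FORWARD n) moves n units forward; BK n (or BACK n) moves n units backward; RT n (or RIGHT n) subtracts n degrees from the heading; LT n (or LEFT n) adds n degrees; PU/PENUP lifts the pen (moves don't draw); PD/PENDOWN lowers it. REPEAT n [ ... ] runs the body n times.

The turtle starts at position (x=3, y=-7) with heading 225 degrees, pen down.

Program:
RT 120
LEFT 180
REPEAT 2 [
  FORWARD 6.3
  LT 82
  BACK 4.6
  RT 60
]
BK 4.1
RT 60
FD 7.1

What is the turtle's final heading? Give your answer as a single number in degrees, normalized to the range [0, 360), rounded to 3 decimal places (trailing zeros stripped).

Answer: 269

Derivation:
Executing turtle program step by step:
Start: pos=(3,-7), heading=225, pen down
RT 120: heading 225 -> 105
LT 180: heading 105 -> 285
REPEAT 2 [
  -- iteration 1/2 --
  FD 6.3: (3,-7) -> (4.631,-13.085) [heading=285, draw]
  LT 82: heading 285 -> 7
  BK 4.6: (4.631,-13.085) -> (0.065,-13.646) [heading=7, draw]
  RT 60: heading 7 -> 307
  -- iteration 2/2 --
  FD 6.3: (0.065,-13.646) -> (3.856,-18.677) [heading=307, draw]
  LT 82: heading 307 -> 29
  BK 4.6: (3.856,-18.677) -> (-0.167,-20.907) [heading=29, draw]
  RT 60: heading 29 -> 329
]
BK 4.1: (-0.167,-20.907) -> (-3.681,-18.796) [heading=329, draw]
RT 60: heading 329 -> 269
FD 7.1: (-3.681,-18.796) -> (-3.805,-25.895) [heading=269, draw]
Final: pos=(-3.805,-25.895), heading=269, 6 segment(s) drawn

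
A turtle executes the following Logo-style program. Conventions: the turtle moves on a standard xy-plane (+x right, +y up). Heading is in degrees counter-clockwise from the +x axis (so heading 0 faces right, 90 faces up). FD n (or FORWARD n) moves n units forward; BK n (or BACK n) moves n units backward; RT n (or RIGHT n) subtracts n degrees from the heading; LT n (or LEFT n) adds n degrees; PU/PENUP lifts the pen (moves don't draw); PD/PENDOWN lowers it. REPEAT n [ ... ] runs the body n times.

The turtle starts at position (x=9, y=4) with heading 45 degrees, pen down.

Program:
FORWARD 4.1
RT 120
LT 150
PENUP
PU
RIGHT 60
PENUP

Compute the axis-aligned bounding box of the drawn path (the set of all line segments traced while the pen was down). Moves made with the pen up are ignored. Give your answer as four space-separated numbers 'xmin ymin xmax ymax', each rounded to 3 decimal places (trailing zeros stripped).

Executing turtle program step by step:
Start: pos=(9,4), heading=45, pen down
FD 4.1: (9,4) -> (11.899,6.899) [heading=45, draw]
RT 120: heading 45 -> 285
LT 150: heading 285 -> 75
PU: pen up
PU: pen up
RT 60: heading 75 -> 15
PU: pen up
Final: pos=(11.899,6.899), heading=15, 1 segment(s) drawn

Segment endpoints: x in {9, 11.899}, y in {4, 6.899}
xmin=9, ymin=4, xmax=11.899, ymax=6.899

Answer: 9 4 11.899 6.899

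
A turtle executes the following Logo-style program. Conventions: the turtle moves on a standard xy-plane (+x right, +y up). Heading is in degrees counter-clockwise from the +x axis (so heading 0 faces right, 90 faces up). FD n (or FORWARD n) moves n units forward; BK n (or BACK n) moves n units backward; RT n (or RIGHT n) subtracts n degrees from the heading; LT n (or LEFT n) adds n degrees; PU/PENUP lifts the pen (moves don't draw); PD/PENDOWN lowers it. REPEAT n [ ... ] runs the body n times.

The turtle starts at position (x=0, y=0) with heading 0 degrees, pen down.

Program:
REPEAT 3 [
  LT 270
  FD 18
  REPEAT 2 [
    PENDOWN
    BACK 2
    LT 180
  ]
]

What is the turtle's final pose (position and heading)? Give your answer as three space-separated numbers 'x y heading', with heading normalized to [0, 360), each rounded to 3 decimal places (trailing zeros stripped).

Executing turtle program step by step:
Start: pos=(0,0), heading=0, pen down
REPEAT 3 [
  -- iteration 1/3 --
  LT 270: heading 0 -> 270
  FD 18: (0,0) -> (0,-18) [heading=270, draw]
  REPEAT 2 [
    -- iteration 1/2 --
    PD: pen down
    BK 2: (0,-18) -> (0,-16) [heading=270, draw]
    LT 180: heading 270 -> 90
    -- iteration 2/2 --
    PD: pen down
    BK 2: (0,-16) -> (0,-18) [heading=90, draw]
    LT 180: heading 90 -> 270
  ]
  -- iteration 2/3 --
  LT 270: heading 270 -> 180
  FD 18: (0,-18) -> (-18,-18) [heading=180, draw]
  REPEAT 2 [
    -- iteration 1/2 --
    PD: pen down
    BK 2: (-18,-18) -> (-16,-18) [heading=180, draw]
    LT 180: heading 180 -> 0
    -- iteration 2/2 --
    PD: pen down
    BK 2: (-16,-18) -> (-18,-18) [heading=0, draw]
    LT 180: heading 0 -> 180
  ]
  -- iteration 3/3 --
  LT 270: heading 180 -> 90
  FD 18: (-18,-18) -> (-18,0) [heading=90, draw]
  REPEAT 2 [
    -- iteration 1/2 --
    PD: pen down
    BK 2: (-18,0) -> (-18,-2) [heading=90, draw]
    LT 180: heading 90 -> 270
    -- iteration 2/2 --
    PD: pen down
    BK 2: (-18,-2) -> (-18,0) [heading=270, draw]
    LT 180: heading 270 -> 90
  ]
]
Final: pos=(-18,0), heading=90, 9 segment(s) drawn

Answer: -18 0 90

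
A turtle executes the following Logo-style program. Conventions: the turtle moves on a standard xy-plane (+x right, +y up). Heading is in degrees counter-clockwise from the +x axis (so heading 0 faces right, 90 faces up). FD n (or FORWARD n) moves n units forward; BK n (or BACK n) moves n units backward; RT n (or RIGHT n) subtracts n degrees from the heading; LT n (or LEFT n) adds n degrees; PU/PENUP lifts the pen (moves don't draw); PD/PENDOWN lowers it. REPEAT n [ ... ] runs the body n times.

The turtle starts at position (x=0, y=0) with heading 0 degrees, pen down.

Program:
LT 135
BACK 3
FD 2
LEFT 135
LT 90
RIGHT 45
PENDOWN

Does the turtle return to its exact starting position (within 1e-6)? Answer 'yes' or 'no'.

Executing turtle program step by step:
Start: pos=(0,0), heading=0, pen down
LT 135: heading 0 -> 135
BK 3: (0,0) -> (2.121,-2.121) [heading=135, draw]
FD 2: (2.121,-2.121) -> (0.707,-0.707) [heading=135, draw]
LT 135: heading 135 -> 270
LT 90: heading 270 -> 0
RT 45: heading 0 -> 315
PD: pen down
Final: pos=(0.707,-0.707), heading=315, 2 segment(s) drawn

Start position: (0, 0)
Final position: (0.707, -0.707)
Distance = 1; >= 1e-6 -> NOT closed

Answer: no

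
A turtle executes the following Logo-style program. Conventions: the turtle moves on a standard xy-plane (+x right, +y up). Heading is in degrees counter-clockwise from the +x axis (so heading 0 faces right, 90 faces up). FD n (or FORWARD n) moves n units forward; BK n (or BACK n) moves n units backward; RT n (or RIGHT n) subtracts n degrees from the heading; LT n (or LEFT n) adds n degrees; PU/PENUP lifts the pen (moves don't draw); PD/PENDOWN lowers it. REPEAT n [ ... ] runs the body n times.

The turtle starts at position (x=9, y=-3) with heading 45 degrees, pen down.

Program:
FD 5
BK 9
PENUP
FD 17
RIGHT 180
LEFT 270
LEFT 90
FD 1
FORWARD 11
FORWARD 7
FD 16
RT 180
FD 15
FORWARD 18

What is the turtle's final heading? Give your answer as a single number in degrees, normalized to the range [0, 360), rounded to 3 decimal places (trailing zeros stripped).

Executing turtle program step by step:
Start: pos=(9,-3), heading=45, pen down
FD 5: (9,-3) -> (12.536,0.536) [heading=45, draw]
BK 9: (12.536,0.536) -> (6.172,-5.828) [heading=45, draw]
PU: pen up
FD 17: (6.172,-5.828) -> (18.192,6.192) [heading=45, move]
RT 180: heading 45 -> 225
LT 270: heading 225 -> 135
LT 90: heading 135 -> 225
FD 1: (18.192,6.192) -> (17.485,5.485) [heading=225, move]
FD 11: (17.485,5.485) -> (9.707,-2.293) [heading=225, move]
FD 7: (9.707,-2.293) -> (4.757,-7.243) [heading=225, move]
FD 16: (4.757,-7.243) -> (-6.556,-18.556) [heading=225, move]
RT 180: heading 225 -> 45
FD 15: (-6.556,-18.556) -> (4.05,-7.95) [heading=45, move]
FD 18: (4.05,-7.95) -> (16.778,4.778) [heading=45, move]
Final: pos=(16.778,4.778), heading=45, 2 segment(s) drawn

Answer: 45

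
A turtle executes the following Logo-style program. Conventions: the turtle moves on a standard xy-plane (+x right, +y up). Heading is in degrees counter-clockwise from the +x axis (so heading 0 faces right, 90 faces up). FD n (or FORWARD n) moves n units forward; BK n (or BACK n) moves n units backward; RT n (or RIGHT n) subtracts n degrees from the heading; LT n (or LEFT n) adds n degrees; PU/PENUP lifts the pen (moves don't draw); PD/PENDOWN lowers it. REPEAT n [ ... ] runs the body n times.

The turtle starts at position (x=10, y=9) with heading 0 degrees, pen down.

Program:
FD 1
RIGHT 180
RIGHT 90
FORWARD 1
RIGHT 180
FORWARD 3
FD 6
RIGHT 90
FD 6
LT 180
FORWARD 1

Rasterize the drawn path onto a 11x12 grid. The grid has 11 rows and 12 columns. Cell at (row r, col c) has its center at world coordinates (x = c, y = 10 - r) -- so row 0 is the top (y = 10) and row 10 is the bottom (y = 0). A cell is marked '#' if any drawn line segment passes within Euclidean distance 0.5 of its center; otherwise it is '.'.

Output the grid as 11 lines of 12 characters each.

Segment 0: (10,9) -> (11,9)
Segment 1: (11,9) -> (11,10)
Segment 2: (11,10) -> (11,7)
Segment 3: (11,7) -> (11,1)
Segment 4: (11,1) -> (5,1)
Segment 5: (5,1) -> (6,1)

Answer: ...........#
..........##
...........#
...........#
...........#
...........#
...........#
...........#
...........#
.....#######
............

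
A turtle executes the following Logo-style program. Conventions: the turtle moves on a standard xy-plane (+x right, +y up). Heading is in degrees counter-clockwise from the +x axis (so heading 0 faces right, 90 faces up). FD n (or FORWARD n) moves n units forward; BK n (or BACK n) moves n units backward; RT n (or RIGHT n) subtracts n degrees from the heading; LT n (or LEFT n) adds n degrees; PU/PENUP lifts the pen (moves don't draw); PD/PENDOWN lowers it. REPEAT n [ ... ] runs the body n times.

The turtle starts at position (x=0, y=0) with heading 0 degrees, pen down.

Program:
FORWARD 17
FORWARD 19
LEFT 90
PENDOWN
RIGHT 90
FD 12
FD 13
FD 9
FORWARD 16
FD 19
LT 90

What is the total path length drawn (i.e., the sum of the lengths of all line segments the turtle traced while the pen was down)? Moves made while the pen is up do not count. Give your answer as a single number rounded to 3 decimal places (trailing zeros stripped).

Answer: 105

Derivation:
Executing turtle program step by step:
Start: pos=(0,0), heading=0, pen down
FD 17: (0,0) -> (17,0) [heading=0, draw]
FD 19: (17,0) -> (36,0) [heading=0, draw]
LT 90: heading 0 -> 90
PD: pen down
RT 90: heading 90 -> 0
FD 12: (36,0) -> (48,0) [heading=0, draw]
FD 13: (48,0) -> (61,0) [heading=0, draw]
FD 9: (61,0) -> (70,0) [heading=0, draw]
FD 16: (70,0) -> (86,0) [heading=0, draw]
FD 19: (86,0) -> (105,0) [heading=0, draw]
LT 90: heading 0 -> 90
Final: pos=(105,0), heading=90, 7 segment(s) drawn

Segment lengths:
  seg 1: (0,0) -> (17,0), length = 17
  seg 2: (17,0) -> (36,0), length = 19
  seg 3: (36,0) -> (48,0), length = 12
  seg 4: (48,0) -> (61,0), length = 13
  seg 5: (61,0) -> (70,0), length = 9
  seg 6: (70,0) -> (86,0), length = 16
  seg 7: (86,0) -> (105,0), length = 19
Total = 105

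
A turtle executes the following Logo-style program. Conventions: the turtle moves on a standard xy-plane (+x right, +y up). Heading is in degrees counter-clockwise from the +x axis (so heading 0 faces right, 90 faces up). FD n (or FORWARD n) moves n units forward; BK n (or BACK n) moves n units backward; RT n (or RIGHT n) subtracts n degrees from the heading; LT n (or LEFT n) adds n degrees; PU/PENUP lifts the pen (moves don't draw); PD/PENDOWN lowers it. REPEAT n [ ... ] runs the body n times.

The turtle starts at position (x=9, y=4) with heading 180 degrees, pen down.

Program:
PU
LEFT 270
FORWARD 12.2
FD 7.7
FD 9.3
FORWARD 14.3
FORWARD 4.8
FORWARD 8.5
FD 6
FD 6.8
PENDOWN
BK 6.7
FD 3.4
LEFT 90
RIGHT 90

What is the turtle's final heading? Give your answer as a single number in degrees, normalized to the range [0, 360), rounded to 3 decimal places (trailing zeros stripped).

Executing turtle program step by step:
Start: pos=(9,4), heading=180, pen down
PU: pen up
LT 270: heading 180 -> 90
FD 12.2: (9,4) -> (9,16.2) [heading=90, move]
FD 7.7: (9,16.2) -> (9,23.9) [heading=90, move]
FD 9.3: (9,23.9) -> (9,33.2) [heading=90, move]
FD 14.3: (9,33.2) -> (9,47.5) [heading=90, move]
FD 4.8: (9,47.5) -> (9,52.3) [heading=90, move]
FD 8.5: (9,52.3) -> (9,60.8) [heading=90, move]
FD 6: (9,60.8) -> (9,66.8) [heading=90, move]
FD 6.8: (9,66.8) -> (9,73.6) [heading=90, move]
PD: pen down
BK 6.7: (9,73.6) -> (9,66.9) [heading=90, draw]
FD 3.4: (9,66.9) -> (9,70.3) [heading=90, draw]
LT 90: heading 90 -> 180
RT 90: heading 180 -> 90
Final: pos=(9,70.3), heading=90, 2 segment(s) drawn

Answer: 90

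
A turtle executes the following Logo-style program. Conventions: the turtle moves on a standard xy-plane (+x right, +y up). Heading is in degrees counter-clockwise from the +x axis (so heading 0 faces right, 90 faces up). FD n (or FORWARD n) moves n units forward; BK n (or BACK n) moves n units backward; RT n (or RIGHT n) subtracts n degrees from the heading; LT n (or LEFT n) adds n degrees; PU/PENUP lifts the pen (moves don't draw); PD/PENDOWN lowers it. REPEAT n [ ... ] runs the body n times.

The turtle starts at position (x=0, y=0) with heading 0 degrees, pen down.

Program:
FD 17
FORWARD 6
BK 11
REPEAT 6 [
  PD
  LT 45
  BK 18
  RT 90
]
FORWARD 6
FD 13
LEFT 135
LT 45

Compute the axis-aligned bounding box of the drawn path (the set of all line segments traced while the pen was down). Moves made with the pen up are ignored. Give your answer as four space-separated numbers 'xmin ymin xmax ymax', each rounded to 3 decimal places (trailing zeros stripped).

Answer: -31.456 -12.728 23 49.728

Derivation:
Executing turtle program step by step:
Start: pos=(0,0), heading=0, pen down
FD 17: (0,0) -> (17,0) [heading=0, draw]
FD 6: (17,0) -> (23,0) [heading=0, draw]
BK 11: (23,0) -> (12,0) [heading=0, draw]
REPEAT 6 [
  -- iteration 1/6 --
  PD: pen down
  LT 45: heading 0 -> 45
  BK 18: (12,0) -> (-0.728,-12.728) [heading=45, draw]
  RT 90: heading 45 -> 315
  -- iteration 2/6 --
  PD: pen down
  LT 45: heading 315 -> 0
  BK 18: (-0.728,-12.728) -> (-18.728,-12.728) [heading=0, draw]
  RT 90: heading 0 -> 270
  -- iteration 3/6 --
  PD: pen down
  LT 45: heading 270 -> 315
  BK 18: (-18.728,-12.728) -> (-31.456,0) [heading=315, draw]
  RT 90: heading 315 -> 225
  -- iteration 4/6 --
  PD: pen down
  LT 45: heading 225 -> 270
  BK 18: (-31.456,0) -> (-31.456,18) [heading=270, draw]
  RT 90: heading 270 -> 180
  -- iteration 5/6 --
  PD: pen down
  LT 45: heading 180 -> 225
  BK 18: (-31.456,18) -> (-18.728,30.728) [heading=225, draw]
  RT 90: heading 225 -> 135
  -- iteration 6/6 --
  PD: pen down
  LT 45: heading 135 -> 180
  BK 18: (-18.728,30.728) -> (-0.728,30.728) [heading=180, draw]
  RT 90: heading 180 -> 90
]
FD 6: (-0.728,30.728) -> (-0.728,36.728) [heading=90, draw]
FD 13: (-0.728,36.728) -> (-0.728,49.728) [heading=90, draw]
LT 135: heading 90 -> 225
LT 45: heading 225 -> 270
Final: pos=(-0.728,49.728), heading=270, 11 segment(s) drawn

Segment endpoints: x in {-31.456, -18.728, -18.728, -0.728, -0.728, -0.728, -0.728, 0, 12, 17, 23}, y in {-12.728, 0, 18, 30.728, 30.728, 36.728, 49.728}
xmin=-31.456, ymin=-12.728, xmax=23, ymax=49.728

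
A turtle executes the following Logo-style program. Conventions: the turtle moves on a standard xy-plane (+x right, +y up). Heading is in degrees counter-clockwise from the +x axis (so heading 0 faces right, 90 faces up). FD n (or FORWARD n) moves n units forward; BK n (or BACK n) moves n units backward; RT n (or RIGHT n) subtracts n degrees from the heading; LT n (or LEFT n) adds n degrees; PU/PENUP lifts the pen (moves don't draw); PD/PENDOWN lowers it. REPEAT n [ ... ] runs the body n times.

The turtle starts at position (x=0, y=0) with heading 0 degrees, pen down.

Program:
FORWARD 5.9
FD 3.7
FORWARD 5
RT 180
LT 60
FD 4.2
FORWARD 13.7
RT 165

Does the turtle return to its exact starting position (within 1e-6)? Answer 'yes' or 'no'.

Executing turtle program step by step:
Start: pos=(0,0), heading=0, pen down
FD 5.9: (0,0) -> (5.9,0) [heading=0, draw]
FD 3.7: (5.9,0) -> (9.6,0) [heading=0, draw]
FD 5: (9.6,0) -> (14.6,0) [heading=0, draw]
RT 180: heading 0 -> 180
LT 60: heading 180 -> 240
FD 4.2: (14.6,0) -> (12.5,-3.637) [heading=240, draw]
FD 13.7: (12.5,-3.637) -> (5.65,-15.502) [heading=240, draw]
RT 165: heading 240 -> 75
Final: pos=(5.65,-15.502), heading=75, 5 segment(s) drawn

Start position: (0, 0)
Final position: (5.65, -15.502)
Distance = 16.499; >= 1e-6 -> NOT closed

Answer: no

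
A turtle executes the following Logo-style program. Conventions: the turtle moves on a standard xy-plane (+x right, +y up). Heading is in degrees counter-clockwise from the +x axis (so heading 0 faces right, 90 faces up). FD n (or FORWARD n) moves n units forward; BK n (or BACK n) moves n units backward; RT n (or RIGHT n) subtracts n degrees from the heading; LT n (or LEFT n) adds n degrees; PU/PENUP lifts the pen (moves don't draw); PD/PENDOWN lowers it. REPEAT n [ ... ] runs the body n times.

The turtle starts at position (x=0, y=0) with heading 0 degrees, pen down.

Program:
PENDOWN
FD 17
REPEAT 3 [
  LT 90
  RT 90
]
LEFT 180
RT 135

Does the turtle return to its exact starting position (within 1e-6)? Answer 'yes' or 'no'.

Executing turtle program step by step:
Start: pos=(0,0), heading=0, pen down
PD: pen down
FD 17: (0,0) -> (17,0) [heading=0, draw]
REPEAT 3 [
  -- iteration 1/3 --
  LT 90: heading 0 -> 90
  RT 90: heading 90 -> 0
  -- iteration 2/3 --
  LT 90: heading 0 -> 90
  RT 90: heading 90 -> 0
  -- iteration 3/3 --
  LT 90: heading 0 -> 90
  RT 90: heading 90 -> 0
]
LT 180: heading 0 -> 180
RT 135: heading 180 -> 45
Final: pos=(17,0), heading=45, 1 segment(s) drawn

Start position: (0, 0)
Final position: (17, 0)
Distance = 17; >= 1e-6 -> NOT closed

Answer: no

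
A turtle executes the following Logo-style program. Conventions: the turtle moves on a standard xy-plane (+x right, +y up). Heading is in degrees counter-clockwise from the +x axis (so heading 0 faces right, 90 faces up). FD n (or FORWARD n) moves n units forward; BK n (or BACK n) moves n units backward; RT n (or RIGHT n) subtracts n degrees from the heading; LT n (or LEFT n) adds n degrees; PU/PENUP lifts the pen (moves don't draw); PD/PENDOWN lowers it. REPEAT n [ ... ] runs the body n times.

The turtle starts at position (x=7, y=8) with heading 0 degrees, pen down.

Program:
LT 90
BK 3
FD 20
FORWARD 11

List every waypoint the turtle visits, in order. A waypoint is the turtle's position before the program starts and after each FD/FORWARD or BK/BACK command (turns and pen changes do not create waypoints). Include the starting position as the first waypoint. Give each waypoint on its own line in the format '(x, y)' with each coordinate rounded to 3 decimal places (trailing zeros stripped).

Executing turtle program step by step:
Start: pos=(7,8), heading=0, pen down
LT 90: heading 0 -> 90
BK 3: (7,8) -> (7,5) [heading=90, draw]
FD 20: (7,5) -> (7,25) [heading=90, draw]
FD 11: (7,25) -> (7,36) [heading=90, draw]
Final: pos=(7,36), heading=90, 3 segment(s) drawn
Waypoints (4 total):
(7, 8)
(7, 5)
(7, 25)
(7, 36)

Answer: (7, 8)
(7, 5)
(7, 25)
(7, 36)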